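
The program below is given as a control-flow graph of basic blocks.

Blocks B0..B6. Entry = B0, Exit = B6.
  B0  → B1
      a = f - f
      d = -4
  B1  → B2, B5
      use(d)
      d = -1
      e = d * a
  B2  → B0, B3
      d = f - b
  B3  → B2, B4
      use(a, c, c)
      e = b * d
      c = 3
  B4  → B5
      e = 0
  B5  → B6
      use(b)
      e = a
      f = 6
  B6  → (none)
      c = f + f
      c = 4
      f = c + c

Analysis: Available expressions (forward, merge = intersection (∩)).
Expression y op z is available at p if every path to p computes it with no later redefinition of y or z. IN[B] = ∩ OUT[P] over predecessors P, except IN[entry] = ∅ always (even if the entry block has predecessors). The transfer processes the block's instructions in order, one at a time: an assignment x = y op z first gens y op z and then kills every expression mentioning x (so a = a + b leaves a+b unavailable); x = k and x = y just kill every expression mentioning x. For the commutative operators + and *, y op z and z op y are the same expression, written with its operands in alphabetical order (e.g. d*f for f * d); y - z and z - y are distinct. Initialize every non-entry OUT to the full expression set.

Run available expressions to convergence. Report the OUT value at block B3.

Converged values:
  B0:  IN={}  OUT={f-f}
  B1:  IN={f-f}  OUT={a*d, f-f}
  B2:  IN={f-f}  OUT={f-b, f-f}
  B3:  IN={f-b, f-f}  OUT={b*d, f-b, f-f}
  B4:  IN={b*d, f-b, f-f}  OUT={b*d, f-b, f-f}
  B5:  IN={f-f}  OUT={}
  B6:  IN={}  OUT={c+c}

Merge at B3: IN[B3] = OUT[B2] = {f-b, f-f}
Applying B3's transfer function to that IN value gives OUT[B3] (row B3 above).

Answer: {b*d, f-b, f-f}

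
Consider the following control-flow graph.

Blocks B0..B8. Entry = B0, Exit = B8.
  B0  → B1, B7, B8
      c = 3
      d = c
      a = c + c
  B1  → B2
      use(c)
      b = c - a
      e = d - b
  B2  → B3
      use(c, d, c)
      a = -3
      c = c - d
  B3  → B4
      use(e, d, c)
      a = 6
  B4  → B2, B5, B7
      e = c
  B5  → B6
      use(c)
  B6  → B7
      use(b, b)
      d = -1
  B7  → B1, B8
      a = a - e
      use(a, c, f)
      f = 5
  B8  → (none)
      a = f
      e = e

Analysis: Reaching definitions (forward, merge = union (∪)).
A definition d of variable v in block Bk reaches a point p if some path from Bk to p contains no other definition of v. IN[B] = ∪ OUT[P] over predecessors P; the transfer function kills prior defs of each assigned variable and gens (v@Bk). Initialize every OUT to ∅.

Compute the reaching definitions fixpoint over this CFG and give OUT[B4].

Answer: {a@B3, b@B1, c@B2, d@B0, d@B6, e@B4, f@B7}

Trace:
Fixpoint table:
  B0:  IN={}  OUT={a@B0, c@B0, d@B0}
  B1:  IN={a@B0, a@B7, b@B1, c@B0, c@B2, d@B0, d@B6, e@B4, f@B7}  OUT={a@B0, a@B7, b@B1, c@B0, c@B2, d@B0, d@B6, e@B1, f@B7}
  B2:  IN={a@B0, a@B3, a@B7, b@B1, c@B0, c@B2, d@B0, d@B6, e@B1, e@B4, f@B7}  OUT={a@B2, b@B1, c@B2, d@B0, d@B6, e@B1, e@B4, f@B7}
  B3:  IN={a@B2, b@B1, c@B2, d@B0, d@B6, e@B1, e@B4, f@B7}  OUT={a@B3, b@B1, c@B2, d@B0, d@B6, e@B1, e@B4, f@B7}
  B4:  IN={a@B3, b@B1, c@B2, d@B0, d@B6, e@B1, e@B4, f@B7}  OUT={a@B3, b@B1, c@B2, d@B0, d@B6, e@B4, f@B7}
  B5:  IN={a@B3, b@B1, c@B2, d@B0, d@B6, e@B4, f@B7}  OUT={a@B3, b@B1, c@B2, d@B0, d@B6, e@B4, f@B7}
  B6:  IN={a@B3, b@B1, c@B2, d@B0, d@B6, e@B4, f@B7}  OUT={a@B3, b@B1, c@B2, d@B6, e@B4, f@B7}
  B7:  IN={a@B0, a@B3, b@B1, c@B0, c@B2, d@B0, d@B6, e@B4, f@B7}  OUT={a@B7, b@B1, c@B0, c@B2, d@B0, d@B6, e@B4, f@B7}
  B8:  IN={a@B0, a@B7, b@B1, c@B0, c@B2, d@B0, d@B6, e@B4, f@B7}  OUT={a@B8, b@B1, c@B0, c@B2, d@B0, d@B6, e@B8, f@B7}

Merge at B4: IN[B4] = OUT[B3] = {a@B3, b@B1, c@B2, d@B0, d@B6, e@B1, e@B4, f@B7}
Applying B4's transfer function to that IN value gives OUT[B4] (row B4 above).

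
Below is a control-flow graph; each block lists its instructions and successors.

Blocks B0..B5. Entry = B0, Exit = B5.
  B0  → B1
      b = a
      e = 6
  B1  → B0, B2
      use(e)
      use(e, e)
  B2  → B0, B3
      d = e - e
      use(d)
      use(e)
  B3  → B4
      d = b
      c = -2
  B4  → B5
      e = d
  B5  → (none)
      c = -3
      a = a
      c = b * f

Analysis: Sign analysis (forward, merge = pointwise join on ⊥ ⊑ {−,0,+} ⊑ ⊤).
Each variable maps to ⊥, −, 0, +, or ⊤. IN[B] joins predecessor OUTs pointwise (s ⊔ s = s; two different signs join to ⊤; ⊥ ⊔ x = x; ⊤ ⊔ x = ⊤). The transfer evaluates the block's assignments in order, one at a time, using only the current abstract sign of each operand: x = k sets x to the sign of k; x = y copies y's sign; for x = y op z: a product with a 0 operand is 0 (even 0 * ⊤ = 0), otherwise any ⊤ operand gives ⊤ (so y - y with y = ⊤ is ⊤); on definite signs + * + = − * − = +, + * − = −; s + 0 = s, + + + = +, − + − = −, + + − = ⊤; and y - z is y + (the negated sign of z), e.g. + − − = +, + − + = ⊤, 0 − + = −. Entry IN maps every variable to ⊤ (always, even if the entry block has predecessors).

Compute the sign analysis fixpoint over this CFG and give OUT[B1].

Per-block solution:
  B0: | IN=(all ⊤) | OUT={e:+; rest ⊤}
  B1: | IN={e:+; rest ⊤} | OUT={e:+; rest ⊤}
  B2: | IN={e:+; rest ⊤} | OUT={e:+; rest ⊤}
  B3: | IN={e:+; rest ⊤} | OUT={c:-, e:+; rest ⊤}
  B4: | IN={c:-, e:+; rest ⊤} | OUT={c:-; rest ⊤}
  B5: | IN={c:-; rest ⊤} | OUT=(all ⊤)

Merge at B1: IN[B1] = OUT[B0] = {a: ⊤, b: ⊤, c: ⊤, d: ⊤, e: +, f: ⊤}
Applying B1's transfer function to that IN value gives OUT[B1] (row B1 above).

Answer: {a: ⊤, b: ⊤, c: ⊤, d: ⊤, e: +, f: ⊤}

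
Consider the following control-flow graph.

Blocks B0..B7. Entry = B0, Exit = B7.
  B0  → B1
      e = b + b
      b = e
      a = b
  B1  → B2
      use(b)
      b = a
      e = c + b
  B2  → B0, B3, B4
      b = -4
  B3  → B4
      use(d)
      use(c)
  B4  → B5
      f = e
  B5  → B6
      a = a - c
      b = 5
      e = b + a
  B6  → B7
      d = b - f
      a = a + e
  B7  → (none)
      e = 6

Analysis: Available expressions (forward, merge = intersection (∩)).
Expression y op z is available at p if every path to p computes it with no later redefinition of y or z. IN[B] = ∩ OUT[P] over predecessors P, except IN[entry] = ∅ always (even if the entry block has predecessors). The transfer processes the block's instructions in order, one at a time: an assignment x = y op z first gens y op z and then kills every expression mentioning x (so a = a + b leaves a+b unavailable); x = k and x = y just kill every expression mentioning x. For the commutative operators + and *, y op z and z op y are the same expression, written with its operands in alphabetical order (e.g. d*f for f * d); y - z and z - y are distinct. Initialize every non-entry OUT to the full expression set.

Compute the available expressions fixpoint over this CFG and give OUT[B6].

Converged values:
  B0:  IN={}  OUT={}
  B1:  IN={}  OUT={b+c}
  B2:  IN={b+c}  OUT={}
  B3:  IN={}  OUT={}
  B4:  IN={}  OUT={}
  B5:  IN={}  OUT={a+b}
  B6:  IN={a+b}  OUT={b-f}
  B7:  IN={b-f}  OUT={b-f}

Merge at B6: IN[B6] = OUT[B5] = {a+b}
Applying B6's transfer function to that IN value gives OUT[B6] (row B6 above).

Answer: {b-f}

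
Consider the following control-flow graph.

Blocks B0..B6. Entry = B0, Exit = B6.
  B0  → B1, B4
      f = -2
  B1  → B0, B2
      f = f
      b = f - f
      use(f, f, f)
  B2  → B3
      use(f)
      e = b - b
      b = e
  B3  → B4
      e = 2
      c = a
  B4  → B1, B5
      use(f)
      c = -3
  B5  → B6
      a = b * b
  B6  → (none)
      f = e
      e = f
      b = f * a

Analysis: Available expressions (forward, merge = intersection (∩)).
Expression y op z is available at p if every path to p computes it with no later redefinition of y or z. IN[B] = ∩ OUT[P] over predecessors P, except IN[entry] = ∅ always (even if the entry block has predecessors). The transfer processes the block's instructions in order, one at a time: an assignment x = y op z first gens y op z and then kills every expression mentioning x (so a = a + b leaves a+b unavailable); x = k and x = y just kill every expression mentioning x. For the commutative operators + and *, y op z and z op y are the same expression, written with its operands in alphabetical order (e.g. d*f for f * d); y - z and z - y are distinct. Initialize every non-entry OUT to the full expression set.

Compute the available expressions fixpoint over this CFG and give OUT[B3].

Per-block solution:
  B0: | IN={} | OUT={}
  B1: | IN={} | OUT={f-f}
  B2: | IN={f-f} | OUT={f-f}
  B3: | IN={f-f} | OUT={f-f}
  B4: | IN={} | OUT={}
  B5: | IN={} | OUT={b*b}
  B6: | IN={b*b} | OUT={a*f}

Merge at B3: IN[B3] = OUT[B2] = {f-f}
Applying B3's transfer function to that IN value gives OUT[B3] (row B3 above).

Answer: {f-f}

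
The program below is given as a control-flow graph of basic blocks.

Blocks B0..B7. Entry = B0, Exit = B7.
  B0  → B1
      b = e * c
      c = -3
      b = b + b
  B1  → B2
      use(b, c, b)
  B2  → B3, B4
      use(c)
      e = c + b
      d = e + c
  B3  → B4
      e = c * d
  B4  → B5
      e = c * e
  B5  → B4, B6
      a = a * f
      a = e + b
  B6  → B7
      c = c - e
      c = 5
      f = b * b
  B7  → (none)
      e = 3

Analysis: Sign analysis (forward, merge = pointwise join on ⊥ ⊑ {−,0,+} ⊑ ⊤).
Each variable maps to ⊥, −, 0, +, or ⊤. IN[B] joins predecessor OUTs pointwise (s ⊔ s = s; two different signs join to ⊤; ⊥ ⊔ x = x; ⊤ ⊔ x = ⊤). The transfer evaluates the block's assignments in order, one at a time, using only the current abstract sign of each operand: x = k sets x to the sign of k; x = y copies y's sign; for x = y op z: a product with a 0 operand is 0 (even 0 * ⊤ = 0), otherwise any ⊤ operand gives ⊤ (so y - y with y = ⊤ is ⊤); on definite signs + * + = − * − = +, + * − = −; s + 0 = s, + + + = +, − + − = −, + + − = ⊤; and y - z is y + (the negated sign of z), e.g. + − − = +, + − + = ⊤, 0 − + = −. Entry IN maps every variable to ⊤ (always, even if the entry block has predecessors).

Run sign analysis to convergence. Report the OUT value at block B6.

Answer: {a: ⊤, b: ⊤, c: +, d: ⊤, e: ⊤, f: ⊤}

Trace:
Fixpoint table:
  B0:   IN=(all ⊤)   OUT={c:-; rest ⊤}
  B1:   IN={c:-; rest ⊤}   OUT={c:-; rest ⊤}
  B2:   IN={c:-; rest ⊤}   OUT={c:-; rest ⊤}
  B3:   IN={c:-; rest ⊤}   OUT={c:-; rest ⊤}
  B4:   IN={c:-; rest ⊤}   OUT={c:-; rest ⊤}
  B5:   IN={c:-; rest ⊤}   OUT={c:-; rest ⊤}
  B6:   IN={c:-; rest ⊤}   OUT={c:+; rest ⊤}
  B7:   IN={c:+; rest ⊤}   OUT={c:+, e:+; rest ⊤}

Merge at B6: IN[B6] = OUT[B5] = {a: ⊤, b: ⊤, c: -, d: ⊤, e: ⊤, f: ⊤}
Applying B6's transfer function to that IN value gives OUT[B6] (row B6 above).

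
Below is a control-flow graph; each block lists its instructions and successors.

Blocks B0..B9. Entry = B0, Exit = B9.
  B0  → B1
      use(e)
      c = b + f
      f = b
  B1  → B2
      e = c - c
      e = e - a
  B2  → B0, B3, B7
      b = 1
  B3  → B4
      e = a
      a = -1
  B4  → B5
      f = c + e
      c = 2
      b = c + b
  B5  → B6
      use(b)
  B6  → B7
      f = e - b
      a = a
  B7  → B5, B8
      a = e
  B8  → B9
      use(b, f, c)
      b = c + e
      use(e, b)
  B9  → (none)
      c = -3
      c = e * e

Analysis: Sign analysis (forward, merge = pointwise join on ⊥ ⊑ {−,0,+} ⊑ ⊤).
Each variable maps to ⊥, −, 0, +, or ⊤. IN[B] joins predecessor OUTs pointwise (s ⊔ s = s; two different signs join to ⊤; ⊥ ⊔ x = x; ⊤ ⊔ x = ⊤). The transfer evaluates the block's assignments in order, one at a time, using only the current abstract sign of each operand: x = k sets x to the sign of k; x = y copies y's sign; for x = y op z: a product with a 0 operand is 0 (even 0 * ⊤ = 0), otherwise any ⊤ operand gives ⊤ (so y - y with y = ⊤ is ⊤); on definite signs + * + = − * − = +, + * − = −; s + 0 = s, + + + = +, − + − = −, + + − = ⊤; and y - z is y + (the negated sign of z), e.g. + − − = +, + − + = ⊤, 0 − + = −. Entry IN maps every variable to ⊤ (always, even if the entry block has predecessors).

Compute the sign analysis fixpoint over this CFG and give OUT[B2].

Converged values:
  B0: | IN=(all ⊤) | OUT=(all ⊤)
  B1: | IN=(all ⊤) | OUT=(all ⊤)
  B2: | IN=(all ⊤) | OUT={b:+; rest ⊤}
  B3: | IN={b:+; rest ⊤} | OUT={a:-, b:+; rest ⊤}
  B4: | IN={a:-, b:+; rest ⊤} | OUT={a:-, b:+, c:+; rest ⊤}
  B5: | IN={b:+; rest ⊤} | OUT={b:+; rest ⊤}
  B6: | IN={b:+; rest ⊤} | OUT={b:+; rest ⊤}
  B7: | IN={b:+; rest ⊤} | OUT={b:+; rest ⊤}
  B8: | IN={b:+; rest ⊤} | OUT=(all ⊤)
  B9: | IN=(all ⊤) | OUT=(all ⊤)

Merge at B2: IN[B2] = OUT[B1] = {a: ⊤, b: ⊤, c: ⊤, d: ⊤, e: ⊤, f: ⊤}
Applying B2's transfer function to that IN value gives OUT[B2] (row B2 above).

Answer: {a: ⊤, b: +, c: ⊤, d: ⊤, e: ⊤, f: ⊤}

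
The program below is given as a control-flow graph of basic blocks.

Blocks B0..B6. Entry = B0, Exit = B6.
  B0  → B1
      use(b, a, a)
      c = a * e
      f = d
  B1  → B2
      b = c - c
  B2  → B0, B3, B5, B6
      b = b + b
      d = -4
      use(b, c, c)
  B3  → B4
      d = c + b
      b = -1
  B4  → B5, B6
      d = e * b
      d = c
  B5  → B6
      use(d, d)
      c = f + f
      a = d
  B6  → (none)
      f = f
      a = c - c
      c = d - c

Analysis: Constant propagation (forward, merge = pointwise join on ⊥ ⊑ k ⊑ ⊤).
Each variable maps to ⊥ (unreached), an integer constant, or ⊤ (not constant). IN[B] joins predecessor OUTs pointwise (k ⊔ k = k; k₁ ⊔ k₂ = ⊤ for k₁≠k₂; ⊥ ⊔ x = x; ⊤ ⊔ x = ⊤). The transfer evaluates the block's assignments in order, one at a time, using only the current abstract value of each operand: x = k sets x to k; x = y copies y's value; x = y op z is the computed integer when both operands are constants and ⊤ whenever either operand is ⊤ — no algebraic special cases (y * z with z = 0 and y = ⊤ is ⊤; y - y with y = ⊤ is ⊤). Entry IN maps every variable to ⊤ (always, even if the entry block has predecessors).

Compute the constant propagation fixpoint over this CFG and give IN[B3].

Per-block solution:
  B0:   IN=(all ⊤)   OUT=(all ⊤)
  B1:   IN=(all ⊤)   OUT=(all ⊤)
  B2:   IN=(all ⊤)   OUT={d:-4; rest ⊤}
  B3:   IN={d:-4; rest ⊤}   OUT={b:-1; rest ⊤}
  B4:   IN={b:-1; rest ⊤}   OUT={b:-1; rest ⊤}
  B5:   IN=(all ⊤)   OUT=(all ⊤)
  B6:   IN=(all ⊤)   OUT=(all ⊤)

Merge at B3: IN[B3] = OUT[B2] = {a: ⊤, b: ⊤, c: ⊤, d: -4, e: ⊤, f: ⊤}

Answer: {a: ⊤, b: ⊤, c: ⊤, d: -4, e: ⊤, f: ⊤}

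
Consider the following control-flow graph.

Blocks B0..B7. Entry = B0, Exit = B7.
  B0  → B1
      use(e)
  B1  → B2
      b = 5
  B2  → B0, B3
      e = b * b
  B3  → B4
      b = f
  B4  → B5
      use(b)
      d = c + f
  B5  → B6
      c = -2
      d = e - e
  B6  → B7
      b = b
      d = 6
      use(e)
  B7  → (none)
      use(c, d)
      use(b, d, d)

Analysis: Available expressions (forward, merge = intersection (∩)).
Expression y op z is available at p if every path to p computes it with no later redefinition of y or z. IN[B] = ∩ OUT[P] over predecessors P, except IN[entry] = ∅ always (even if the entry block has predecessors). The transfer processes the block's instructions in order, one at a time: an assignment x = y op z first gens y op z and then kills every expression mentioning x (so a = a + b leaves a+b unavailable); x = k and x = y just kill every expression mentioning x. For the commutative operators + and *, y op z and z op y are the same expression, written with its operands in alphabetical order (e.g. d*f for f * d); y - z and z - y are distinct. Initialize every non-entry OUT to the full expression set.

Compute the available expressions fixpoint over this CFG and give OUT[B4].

Answer: {c+f}

Derivation:
Per-block solution:
  B0:   IN={}   OUT={}
  B1:   IN={}   OUT={}
  B2:   IN={}   OUT={b*b}
  B3:   IN={b*b}   OUT={}
  B4:   IN={}   OUT={c+f}
  B5:   IN={c+f}   OUT={e-e}
  B6:   IN={e-e}   OUT={e-e}
  B7:   IN={e-e}   OUT={e-e}

Merge at B4: IN[B4] = OUT[B3] = {}
Applying B4's transfer function to that IN value gives OUT[B4] (row B4 above).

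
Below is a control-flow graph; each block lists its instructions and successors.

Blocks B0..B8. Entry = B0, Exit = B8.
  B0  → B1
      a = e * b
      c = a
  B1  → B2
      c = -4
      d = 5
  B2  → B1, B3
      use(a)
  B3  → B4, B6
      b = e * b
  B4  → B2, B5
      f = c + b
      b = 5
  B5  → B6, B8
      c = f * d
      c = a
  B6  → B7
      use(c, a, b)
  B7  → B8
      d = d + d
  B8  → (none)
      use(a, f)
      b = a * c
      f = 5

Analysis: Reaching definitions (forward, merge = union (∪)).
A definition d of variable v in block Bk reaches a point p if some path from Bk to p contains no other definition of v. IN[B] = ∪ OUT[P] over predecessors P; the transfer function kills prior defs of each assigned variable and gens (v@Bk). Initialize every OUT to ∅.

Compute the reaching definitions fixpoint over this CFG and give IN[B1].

Answer: {a@B0, b@B4, c@B0, c@B1, d@B1, f@B4}

Trace:
Per-block solution:
  B0:   IN={}   OUT={a@B0, c@B0}
  B1:   IN={a@B0, b@B4, c@B0, c@B1, d@B1, f@B4}   OUT={a@B0, b@B4, c@B1, d@B1, f@B4}
  B2:   IN={a@B0, b@B4, c@B1, d@B1, f@B4}   OUT={a@B0, b@B4, c@B1, d@B1, f@B4}
  B3:   IN={a@B0, b@B4, c@B1, d@B1, f@B4}   OUT={a@B0, b@B3, c@B1, d@B1, f@B4}
  B4:   IN={a@B0, b@B3, c@B1, d@B1, f@B4}   OUT={a@B0, b@B4, c@B1, d@B1, f@B4}
  B5:   IN={a@B0, b@B4, c@B1, d@B1, f@B4}   OUT={a@B0, b@B4, c@B5, d@B1, f@B4}
  B6:   IN={a@B0, b@B3, b@B4, c@B1, c@B5, d@B1, f@B4}   OUT={a@B0, b@B3, b@B4, c@B1, c@B5, d@B1, f@B4}
  B7:   IN={a@B0, b@B3, b@B4, c@B1, c@B5, d@B1, f@B4}   OUT={a@B0, b@B3, b@B4, c@B1, c@B5, d@B7, f@B4}
  B8:   IN={a@B0, b@B3, b@B4, c@B1, c@B5, d@B1, d@B7, f@B4}   OUT={a@B0, b@B8, c@B1, c@B5, d@B1, d@B7, f@B8}

Merge at B1: IN[B1] = OUT[B0] ⊔ OUT[B2] = {a@B0, b@B4, c@B0, c@B1, d@B1, f@B4}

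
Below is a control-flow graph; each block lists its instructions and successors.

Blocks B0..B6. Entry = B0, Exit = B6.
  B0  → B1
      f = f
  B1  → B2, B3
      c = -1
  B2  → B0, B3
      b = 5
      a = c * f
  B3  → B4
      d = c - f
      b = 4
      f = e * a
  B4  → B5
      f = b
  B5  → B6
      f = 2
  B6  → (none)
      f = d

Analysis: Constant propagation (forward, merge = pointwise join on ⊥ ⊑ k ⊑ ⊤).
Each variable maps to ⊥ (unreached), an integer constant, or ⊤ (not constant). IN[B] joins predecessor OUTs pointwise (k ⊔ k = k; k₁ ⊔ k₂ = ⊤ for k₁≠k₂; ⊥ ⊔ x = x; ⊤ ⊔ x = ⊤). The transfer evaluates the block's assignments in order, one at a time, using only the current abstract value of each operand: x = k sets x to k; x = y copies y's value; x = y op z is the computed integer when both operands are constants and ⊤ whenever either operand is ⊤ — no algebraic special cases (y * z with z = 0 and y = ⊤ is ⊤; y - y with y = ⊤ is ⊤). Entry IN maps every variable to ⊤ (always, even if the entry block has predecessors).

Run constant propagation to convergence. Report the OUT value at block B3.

Per-block solution:
  B0:  IN=(all ⊤)  OUT=(all ⊤)
  B1:  IN=(all ⊤)  OUT={c:-1; rest ⊤}
  B2:  IN={c:-1; rest ⊤}  OUT={b:5, c:-1; rest ⊤}
  B3:  IN={c:-1; rest ⊤}  OUT={b:4, c:-1; rest ⊤}
  B4:  IN={b:4, c:-1; rest ⊤}  OUT={b:4, c:-1, f:4; rest ⊤}
  B5:  IN={b:4, c:-1, f:4; rest ⊤}  OUT={b:4, c:-1, f:2; rest ⊤}
  B6:  IN={b:4, c:-1, f:2; rest ⊤}  OUT={b:4, c:-1; rest ⊤}

Merge at B3: IN[B3] = OUT[B1] ⊔ OUT[B2] = {a: ⊤, b: ⊤, c: -1, d: ⊤, e: ⊤, f: ⊤}
Applying B3's transfer function to that IN value gives OUT[B3] (row B3 above).

Answer: {a: ⊤, b: 4, c: -1, d: ⊤, e: ⊤, f: ⊤}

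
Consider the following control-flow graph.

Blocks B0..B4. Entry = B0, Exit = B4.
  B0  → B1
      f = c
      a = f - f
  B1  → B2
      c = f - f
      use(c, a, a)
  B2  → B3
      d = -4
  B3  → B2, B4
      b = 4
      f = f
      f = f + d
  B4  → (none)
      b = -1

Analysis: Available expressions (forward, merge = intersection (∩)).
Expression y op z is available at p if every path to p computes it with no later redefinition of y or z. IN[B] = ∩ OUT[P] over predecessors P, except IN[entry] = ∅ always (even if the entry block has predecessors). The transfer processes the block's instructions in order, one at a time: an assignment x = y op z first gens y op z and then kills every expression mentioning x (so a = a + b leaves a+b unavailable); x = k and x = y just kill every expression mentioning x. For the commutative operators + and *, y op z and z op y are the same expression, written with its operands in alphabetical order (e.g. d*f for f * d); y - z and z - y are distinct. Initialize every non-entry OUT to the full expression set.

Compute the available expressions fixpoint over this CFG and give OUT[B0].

Per-block solution:
  B0:  IN={}  OUT={f-f}
  B1:  IN={f-f}  OUT={f-f}
  B2:  IN={}  OUT={}
  B3:  IN={}  OUT={}
  B4:  IN={}  OUT={}

B0 is the boundary node: IN[B0] = {}
Applying B0's transfer function to that IN value gives OUT[B0] (row B0 above).

Answer: {f-f}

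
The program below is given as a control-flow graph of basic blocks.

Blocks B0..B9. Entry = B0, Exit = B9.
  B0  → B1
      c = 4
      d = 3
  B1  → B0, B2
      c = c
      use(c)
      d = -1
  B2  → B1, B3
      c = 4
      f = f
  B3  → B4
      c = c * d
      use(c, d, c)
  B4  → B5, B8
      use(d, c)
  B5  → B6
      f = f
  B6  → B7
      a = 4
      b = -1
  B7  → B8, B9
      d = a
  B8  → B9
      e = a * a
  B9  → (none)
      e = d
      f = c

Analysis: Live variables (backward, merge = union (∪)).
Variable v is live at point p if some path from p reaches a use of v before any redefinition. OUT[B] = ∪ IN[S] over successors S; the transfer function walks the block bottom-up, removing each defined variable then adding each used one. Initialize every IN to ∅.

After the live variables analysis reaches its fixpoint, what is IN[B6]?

Answer: {c}

Derivation:
Converged values:
  B0: | IN={a, f} | OUT={a, c, f}
  B1: | IN={a, c, f} | OUT={a, d, f}
  B2: | IN={a, d, f} | OUT={a, c, d, f}
  B3: | IN={a, c, d, f} | OUT={a, c, d, f}
  B4: | IN={a, c, d, f} | OUT={a, c, d, f}
  B5: | IN={c, f} | OUT={c}
  B6: | IN={c} | OUT={a, c}
  B7: | IN={a, c} | OUT={a, c, d}
  B8: | IN={a, c, d} | OUT={c, d}
  B9: | IN={c, d} | OUT={}

Merge at B6: OUT[B6] = IN[B7] = {a, c}
Applying B6's transfer function to that OUT value gives IN[B6] (row B6 above).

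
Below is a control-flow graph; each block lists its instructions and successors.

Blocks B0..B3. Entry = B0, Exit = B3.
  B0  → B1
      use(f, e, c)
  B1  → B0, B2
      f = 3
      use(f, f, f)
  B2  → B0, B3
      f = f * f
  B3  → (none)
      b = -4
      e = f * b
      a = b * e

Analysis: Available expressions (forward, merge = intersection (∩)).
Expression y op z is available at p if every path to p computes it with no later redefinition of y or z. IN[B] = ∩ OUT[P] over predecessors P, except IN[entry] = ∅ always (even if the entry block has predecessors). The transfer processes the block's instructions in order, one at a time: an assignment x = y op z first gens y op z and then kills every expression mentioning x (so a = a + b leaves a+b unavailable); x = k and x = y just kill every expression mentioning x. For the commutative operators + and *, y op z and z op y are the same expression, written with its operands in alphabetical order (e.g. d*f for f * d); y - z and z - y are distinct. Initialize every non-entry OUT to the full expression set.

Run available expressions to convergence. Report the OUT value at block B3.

Per-block solution:
  B0:  IN={}  OUT={}
  B1:  IN={}  OUT={}
  B2:  IN={}  OUT={}
  B3:  IN={}  OUT={b*e, b*f}

Merge at B3: IN[B3] = OUT[B2] = {}
Applying B3's transfer function to that IN value gives OUT[B3] (row B3 above).

Answer: {b*e, b*f}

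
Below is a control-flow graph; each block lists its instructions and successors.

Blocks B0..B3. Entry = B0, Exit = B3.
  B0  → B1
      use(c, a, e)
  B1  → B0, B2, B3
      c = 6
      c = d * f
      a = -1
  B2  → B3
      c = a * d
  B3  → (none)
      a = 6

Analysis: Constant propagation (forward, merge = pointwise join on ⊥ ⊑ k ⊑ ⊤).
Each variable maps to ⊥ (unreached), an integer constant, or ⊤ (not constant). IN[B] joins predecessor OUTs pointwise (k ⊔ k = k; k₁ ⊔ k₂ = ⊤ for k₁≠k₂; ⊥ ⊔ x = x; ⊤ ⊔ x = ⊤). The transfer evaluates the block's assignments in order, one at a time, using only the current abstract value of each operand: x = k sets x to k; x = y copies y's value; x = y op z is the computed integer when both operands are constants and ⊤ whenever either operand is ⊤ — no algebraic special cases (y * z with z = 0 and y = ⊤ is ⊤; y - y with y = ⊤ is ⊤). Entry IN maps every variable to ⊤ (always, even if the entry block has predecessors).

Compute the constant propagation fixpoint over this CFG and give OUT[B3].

Answer: {a: 6, b: ⊤, c: ⊤, d: ⊤, e: ⊤, f: ⊤}

Derivation:
Per-block solution:
  B0:  IN=(all ⊤)  OUT=(all ⊤)
  B1:  IN=(all ⊤)  OUT={a:-1; rest ⊤}
  B2:  IN={a:-1; rest ⊤}  OUT={a:-1; rest ⊤}
  B3:  IN={a:-1; rest ⊤}  OUT={a:6; rest ⊤}

Merge at B3: IN[B3] = OUT[B1] ⊔ OUT[B2] = {a: -1, b: ⊤, c: ⊤, d: ⊤, e: ⊤, f: ⊤}
Applying B3's transfer function to that IN value gives OUT[B3] (row B3 above).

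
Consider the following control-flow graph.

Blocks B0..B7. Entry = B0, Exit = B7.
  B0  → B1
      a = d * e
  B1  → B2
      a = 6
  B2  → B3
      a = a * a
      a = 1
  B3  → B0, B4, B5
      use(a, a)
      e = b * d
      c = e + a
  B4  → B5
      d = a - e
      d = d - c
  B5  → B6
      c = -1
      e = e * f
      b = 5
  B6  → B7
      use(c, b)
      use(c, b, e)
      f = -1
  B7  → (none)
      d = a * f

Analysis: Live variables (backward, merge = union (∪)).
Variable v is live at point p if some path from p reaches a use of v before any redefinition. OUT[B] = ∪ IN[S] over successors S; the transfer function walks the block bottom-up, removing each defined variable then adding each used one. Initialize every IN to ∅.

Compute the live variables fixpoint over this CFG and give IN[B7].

Fixpoint table:
  B0: | IN={b, d, e, f} | OUT={b, d, f}
  B1: | IN={b, d, f} | OUT={a, b, d, f}
  B2: | IN={a, b, d, f} | OUT={a, b, d, f}
  B3: | IN={a, b, d, f} | OUT={a, b, c, d, e, f}
  B4: | IN={a, c, e, f} | OUT={a, e, f}
  B5: | IN={a, e, f} | OUT={a, b, c, e}
  B6: | IN={a, b, c, e} | OUT={a, f}
  B7: | IN={a, f} | OUT={}

B7 is the boundary node: OUT[B7] = {}
Applying B7's transfer function to that OUT value gives IN[B7] (row B7 above).

Answer: {a, f}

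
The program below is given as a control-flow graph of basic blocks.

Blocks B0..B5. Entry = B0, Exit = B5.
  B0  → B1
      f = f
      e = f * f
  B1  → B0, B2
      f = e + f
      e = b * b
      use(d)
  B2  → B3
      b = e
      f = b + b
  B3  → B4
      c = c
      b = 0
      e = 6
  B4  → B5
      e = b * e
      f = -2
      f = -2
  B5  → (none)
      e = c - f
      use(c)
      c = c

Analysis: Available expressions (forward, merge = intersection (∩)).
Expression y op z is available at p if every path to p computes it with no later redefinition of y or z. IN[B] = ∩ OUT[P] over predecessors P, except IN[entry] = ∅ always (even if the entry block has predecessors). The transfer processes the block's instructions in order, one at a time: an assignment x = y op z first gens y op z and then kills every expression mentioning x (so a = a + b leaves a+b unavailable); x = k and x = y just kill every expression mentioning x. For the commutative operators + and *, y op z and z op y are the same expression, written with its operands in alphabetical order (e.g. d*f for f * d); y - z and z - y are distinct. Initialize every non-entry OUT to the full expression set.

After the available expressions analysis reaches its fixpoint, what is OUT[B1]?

Answer: {b*b}

Trace:
Fixpoint table:
  B0: | IN={} | OUT={f*f}
  B1: | IN={f*f} | OUT={b*b}
  B2: | IN={b*b} | OUT={b+b}
  B3: | IN={b+b} | OUT={}
  B4: | IN={} | OUT={}
  B5: | IN={} | OUT={}

Merge at B1: IN[B1] = OUT[B0] = {f*f}
Applying B1's transfer function to that IN value gives OUT[B1] (row B1 above).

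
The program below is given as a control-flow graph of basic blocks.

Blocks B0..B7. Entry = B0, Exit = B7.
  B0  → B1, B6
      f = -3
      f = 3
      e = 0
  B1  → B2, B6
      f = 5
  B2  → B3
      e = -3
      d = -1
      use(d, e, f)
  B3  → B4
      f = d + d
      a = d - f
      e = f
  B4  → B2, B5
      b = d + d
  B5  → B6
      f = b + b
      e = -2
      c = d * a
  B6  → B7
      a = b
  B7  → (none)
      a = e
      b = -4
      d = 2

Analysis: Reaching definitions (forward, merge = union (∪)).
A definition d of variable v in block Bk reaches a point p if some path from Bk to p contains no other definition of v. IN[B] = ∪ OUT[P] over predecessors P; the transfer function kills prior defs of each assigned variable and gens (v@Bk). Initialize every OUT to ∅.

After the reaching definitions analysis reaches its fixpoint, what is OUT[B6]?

Answer: {a@B6, b@B4, c@B5, d@B2, e@B0, e@B5, f@B0, f@B1, f@B5}

Working:
Per-block solution:
  B0:   IN={}   OUT={e@B0, f@B0}
  B1:   IN={e@B0, f@B0}   OUT={e@B0, f@B1}
  B2:   IN={a@B3, b@B4, d@B2, e@B0, e@B3, f@B1, f@B3}   OUT={a@B3, b@B4, d@B2, e@B2, f@B1, f@B3}
  B3:   IN={a@B3, b@B4, d@B2, e@B2, f@B1, f@B3}   OUT={a@B3, b@B4, d@B2, e@B3, f@B3}
  B4:   IN={a@B3, b@B4, d@B2, e@B3, f@B3}   OUT={a@B3, b@B4, d@B2, e@B3, f@B3}
  B5:   IN={a@B3, b@B4, d@B2, e@B3, f@B3}   OUT={a@B3, b@B4, c@B5, d@B2, e@B5, f@B5}
  B6:   IN={a@B3, b@B4, c@B5, d@B2, e@B0, e@B5, f@B0, f@B1, f@B5}   OUT={a@B6, b@B4, c@B5, d@B2, e@B0, e@B5, f@B0, f@B1, f@B5}
  B7:   IN={a@B6, b@B4, c@B5, d@B2, e@B0, e@B5, f@B0, f@B1, f@B5}   OUT={a@B7, b@B7, c@B5, d@B7, e@B0, e@B5, f@B0, f@B1, f@B5}

Merge at B6: IN[B6] = OUT[B0] ⊔ OUT[B1] ⊔ OUT[B5] = {a@B3, b@B4, c@B5, d@B2, e@B0, e@B5, f@B0, f@B1, f@B5}
Applying B6's transfer function to that IN value gives OUT[B6] (row B6 above).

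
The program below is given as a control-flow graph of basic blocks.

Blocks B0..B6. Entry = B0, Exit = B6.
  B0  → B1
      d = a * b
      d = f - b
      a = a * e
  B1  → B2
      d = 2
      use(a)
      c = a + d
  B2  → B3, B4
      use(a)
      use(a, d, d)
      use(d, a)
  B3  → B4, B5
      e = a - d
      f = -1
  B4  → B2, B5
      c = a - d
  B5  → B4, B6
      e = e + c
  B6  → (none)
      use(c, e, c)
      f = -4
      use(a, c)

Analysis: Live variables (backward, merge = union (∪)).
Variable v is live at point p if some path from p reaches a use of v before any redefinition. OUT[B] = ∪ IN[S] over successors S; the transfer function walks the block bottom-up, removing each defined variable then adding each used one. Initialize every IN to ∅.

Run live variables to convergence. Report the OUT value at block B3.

Answer: {a, c, d, e}

Trace:
Per-block solution:
  B0:  IN={a, b, e, f}  OUT={a, e}
  B1:  IN={a, e}  OUT={a, c, d, e}
  B2:  IN={a, c, d, e}  OUT={a, c, d, e}
  B3:  IN={a, c, d}  OUT={a, c, d, e}
  B4:  IN={a, d, e}  OUT={a, c, d, e}
  B5:  IN={a, c, d, e}  OUT={a, c, d, e}
  B6:  IN={a, c, e}  OUT={}

Merge at B3: OUT[B3] = IN[B4] ⊔ IN[B5] = {a, c, d, e}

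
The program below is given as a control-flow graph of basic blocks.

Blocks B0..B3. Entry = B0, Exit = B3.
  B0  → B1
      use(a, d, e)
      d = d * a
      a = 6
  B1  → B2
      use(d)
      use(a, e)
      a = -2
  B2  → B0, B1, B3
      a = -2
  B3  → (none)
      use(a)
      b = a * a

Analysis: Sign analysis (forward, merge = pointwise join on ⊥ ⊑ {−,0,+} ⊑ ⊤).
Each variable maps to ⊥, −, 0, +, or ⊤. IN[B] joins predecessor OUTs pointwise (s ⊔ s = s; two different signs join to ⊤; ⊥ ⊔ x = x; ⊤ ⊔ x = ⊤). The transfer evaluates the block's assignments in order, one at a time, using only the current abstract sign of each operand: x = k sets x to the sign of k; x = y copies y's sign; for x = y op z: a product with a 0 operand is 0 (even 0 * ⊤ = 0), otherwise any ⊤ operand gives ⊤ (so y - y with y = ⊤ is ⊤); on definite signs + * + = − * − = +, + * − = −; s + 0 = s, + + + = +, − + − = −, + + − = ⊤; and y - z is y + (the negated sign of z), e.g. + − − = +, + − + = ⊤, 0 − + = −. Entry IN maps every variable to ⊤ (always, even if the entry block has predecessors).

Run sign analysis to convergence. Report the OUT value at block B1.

Answer: {a: -, b: ⊤, c: ⊤, d: ⊤, e: ⊤, f: ⊤}

Trace:
Converged values:
  B0:   IN=(all ⊤)   OUT={a:+; rest ⊤}
  B1:   IN=(all ⊤)   OUT={a:-; rest ⊤}
  B2:   IN={a:-; rest ⊤}   OUT={a:-; rest ⊤}
  B3:   IN={a:-; rest ⊤}   OUT={a:-, b:+; rest ⊤}

Merge at B1: IN[B1] = OUT[B0] ⊔ OUT[B2] = {a: ⊤, b: ⊤, c: ⊤, d: ⊤, e: ⊤, f: ⊤}
Applying B1's transfer function to that IN value gives OUT[B1] (row B1 above).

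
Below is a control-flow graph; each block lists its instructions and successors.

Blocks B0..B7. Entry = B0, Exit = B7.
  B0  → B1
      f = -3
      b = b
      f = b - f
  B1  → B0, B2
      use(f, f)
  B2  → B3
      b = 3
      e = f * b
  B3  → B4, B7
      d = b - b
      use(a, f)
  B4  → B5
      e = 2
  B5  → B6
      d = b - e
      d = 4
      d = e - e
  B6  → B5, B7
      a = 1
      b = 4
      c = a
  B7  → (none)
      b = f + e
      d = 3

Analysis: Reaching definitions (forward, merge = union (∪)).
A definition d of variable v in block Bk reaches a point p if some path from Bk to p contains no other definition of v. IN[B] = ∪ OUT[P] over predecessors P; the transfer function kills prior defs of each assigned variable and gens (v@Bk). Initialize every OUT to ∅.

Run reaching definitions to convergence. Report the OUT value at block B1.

Answer: {b@B0, f@B0}

Derivation:
Per-block solution:
  B0: | IN={b@B0, f@B0} | OUT={b@B0, f@B0}
  B1: | IN={b@B0, f@B0} | OUT={b@B0, f@B0}
  B2: | IN={b@B0, f@B0} | OUT={b@B2, e@B2, f@B0}
  B3: | IN={b@B2, e@B2, f@B0} | OUT={b@B2, d@B3, e@B2, f@B0}
  B4: | IN={b@B2, d@B3, e@B2, f@B0} | OUT={b@B2, d@B3, e@B4, f@B0}
  B5: | IN={a@B6, b@B2, b@B6, c@B6, d@B3, d@B5, e@B4, f@B0} | OUT={a@B6, b@B2, b@B6, c@B6, d@B5, e@B4, f@B0}
  B6: | IN={a@B6, b@B2, b@B6, c@B6, d@B5, e@B4, f@B0} | OUT={a@B6, b@B6, c@B6, d@B5, e@B4, f@B0}
  B7: | IN={a@B6, b@B2, b@B6, c@B6, d@B3, d@B5, e@B2, e@B4, f@B0} | OUT={a@B6, b@B7, c@B6, d@B7, e@B2, e@B4, f@B0}

Merge at B1: IN[B1] = OUT[B0] = {b@B0, f@B0}
Applying B1's transfer function to that IN value gives OUT[B1] (row B1 above).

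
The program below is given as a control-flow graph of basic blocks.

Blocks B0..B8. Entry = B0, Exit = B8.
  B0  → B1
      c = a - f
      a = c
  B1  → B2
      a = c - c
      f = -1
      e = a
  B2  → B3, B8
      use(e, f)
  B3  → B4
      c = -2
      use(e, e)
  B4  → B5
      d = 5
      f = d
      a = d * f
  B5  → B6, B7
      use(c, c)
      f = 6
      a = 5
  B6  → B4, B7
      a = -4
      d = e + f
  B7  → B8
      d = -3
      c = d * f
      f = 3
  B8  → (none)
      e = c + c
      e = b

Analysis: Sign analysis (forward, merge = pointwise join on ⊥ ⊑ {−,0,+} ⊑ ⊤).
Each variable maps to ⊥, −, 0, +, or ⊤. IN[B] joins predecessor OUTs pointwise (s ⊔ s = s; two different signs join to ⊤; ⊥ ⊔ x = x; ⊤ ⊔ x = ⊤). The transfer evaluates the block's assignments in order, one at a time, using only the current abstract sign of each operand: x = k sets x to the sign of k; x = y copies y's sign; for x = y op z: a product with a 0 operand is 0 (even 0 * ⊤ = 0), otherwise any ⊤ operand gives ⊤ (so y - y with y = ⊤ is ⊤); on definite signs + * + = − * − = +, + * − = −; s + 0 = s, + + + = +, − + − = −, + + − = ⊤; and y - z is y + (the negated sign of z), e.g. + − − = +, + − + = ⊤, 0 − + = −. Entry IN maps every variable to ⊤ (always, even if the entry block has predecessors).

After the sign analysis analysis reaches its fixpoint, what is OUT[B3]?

Answer: {a: ⊤, b: ⊤, c: -, d: ⊤, e: ⊤, f: -}

Trace:
Fixpoint table:
  B0: | IN=(all ⊤) | OUT=(all ⊤)
  B1: | IN=(all ⊤) | OUT={f:-; rest ⊤}
  B2: | IN={f:-; rest ⊤} | OUT={f:-; rest ⊤}
  B3: | IN={f:-; rest ⊤} | OUT={c:-, f:-; rest ⊤}
  B4: | IN={c:-; rest ⊤} | OUT={a:+, c:-, d:+, f:+; rest ⊤}
  B5: | IN={a:+, c:-, d:+, f:+; rest ⊤} | OUT={a:+, c:-, d:+, f:+; rest ⊤}
  B6: | IN={a:+, c:-, d:+, f:+; rest ⊤} | OUT={a:-, c:-, f:+; rest ⊤}
  B7: | IN={c:-, f:+; rest ⊤} | OUT={c:-, d:-, f:+; rest ⊤}
  B8: | IN=(all ⊤) | OUT=(all ⊤)

Merge at B3: IN[B3] = OUT[B2] = {a: ⊤, b: ⊤, c: ⊤, d: ⊤, e: ⊤, f: -}
Applying B3's transfer function to that IN value gives OUT[B3] (row B3 above).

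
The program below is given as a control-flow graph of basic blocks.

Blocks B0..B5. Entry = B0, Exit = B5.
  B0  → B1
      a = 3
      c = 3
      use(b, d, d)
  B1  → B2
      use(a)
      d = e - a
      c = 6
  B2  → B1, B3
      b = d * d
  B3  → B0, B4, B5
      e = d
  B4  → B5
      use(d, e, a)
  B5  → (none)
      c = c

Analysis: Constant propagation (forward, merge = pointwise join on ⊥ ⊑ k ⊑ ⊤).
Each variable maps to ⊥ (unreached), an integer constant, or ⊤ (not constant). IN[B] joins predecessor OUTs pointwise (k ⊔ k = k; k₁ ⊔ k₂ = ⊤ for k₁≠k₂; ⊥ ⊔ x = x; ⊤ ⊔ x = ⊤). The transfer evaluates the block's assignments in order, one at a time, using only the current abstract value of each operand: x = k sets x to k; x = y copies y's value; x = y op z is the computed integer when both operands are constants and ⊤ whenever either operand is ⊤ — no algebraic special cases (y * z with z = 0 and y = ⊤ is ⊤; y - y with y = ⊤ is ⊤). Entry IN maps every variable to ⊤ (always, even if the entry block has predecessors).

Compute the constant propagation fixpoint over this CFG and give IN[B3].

Answer: {a: 3, b: ⊤, c: 6, d: ⊤, e: ⊤, f: ⊤}

Derivation:
Fixpoint table:
  B0: | IN=(all ⊤) | OUT={a:3, c:3; rest ⊤}
  B1: | IN={a:3; rest ⊤} | OUT={a:3, c:6; rest ⊤}
  B2: | IN={a:3, c:6; rest ⊤} | OUT={a:3, c:6; rest ⊤}
  B3: | IN={a:3, c:6; rest ⊤} | OUT={a:3, c:6; rest ⊤}
  B4: | IN={a:3, c:6; rest ⊤} | OUT={a:3, c:6; rest ⊤}
  B5: | IN={a:3, c:6; rest ⊤} | OUT={a:3, c:6; rest ⊤}

Merge at B3: IN[B3] = OUT[B2] = {a: 3, b: ⊤, c: 6, d: ⊤, e: ⊤, f: ⊤}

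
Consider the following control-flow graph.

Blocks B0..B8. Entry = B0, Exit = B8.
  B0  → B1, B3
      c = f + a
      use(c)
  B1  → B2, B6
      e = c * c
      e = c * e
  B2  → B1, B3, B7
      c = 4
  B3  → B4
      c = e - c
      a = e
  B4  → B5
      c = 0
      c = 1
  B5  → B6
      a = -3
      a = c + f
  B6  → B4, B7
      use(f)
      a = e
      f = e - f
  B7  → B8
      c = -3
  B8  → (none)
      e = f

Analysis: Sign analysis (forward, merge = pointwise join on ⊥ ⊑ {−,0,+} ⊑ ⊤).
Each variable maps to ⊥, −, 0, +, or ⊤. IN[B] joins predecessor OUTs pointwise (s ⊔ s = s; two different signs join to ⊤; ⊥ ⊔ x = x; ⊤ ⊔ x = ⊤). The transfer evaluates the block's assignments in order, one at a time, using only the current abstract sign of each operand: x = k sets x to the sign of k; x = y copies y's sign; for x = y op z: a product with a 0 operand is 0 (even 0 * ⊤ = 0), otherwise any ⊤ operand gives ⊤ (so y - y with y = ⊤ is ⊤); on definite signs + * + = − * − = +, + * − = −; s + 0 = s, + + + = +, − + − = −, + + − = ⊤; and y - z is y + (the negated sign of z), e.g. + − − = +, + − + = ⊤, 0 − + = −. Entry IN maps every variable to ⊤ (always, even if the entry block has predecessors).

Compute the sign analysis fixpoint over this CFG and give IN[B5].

Answer: {a: ⊤, b: ⊤, c: +, d: ⊤, e: ⊤, f: ⊤}

Derivation:
Per-block solution:
  B0:  IN=(all ⊤)  OUT=(all ⊤)
  B1:  IN=(all ⊤)  OUT=(all ⊤)
  B2:  IN=(all ⊤)  OUT={c:+; rest ⊤}
  B3:  IN=(all ⊤)  OUT=(all ⊤)
  B4:  IN=(all ⊤)  OUT={c:+; rest ⊤}
  B5:  IN={c:+; rest ⊤}  OUT={c:+; rest ⊤}
  B6:  IN=(all ⊤)  OUT=(all ⊤)
  B7:  IN=(all ⊤)  OUT={c:-; rest ⊤}
  B8:  IN={c:-; rest ⊤}  OUT={c:-; rest ⊤}

Merge at B5: IN[B5] = OUT[B4] = {a: ⊤, b: ⊤, c: +, d: ⊤, e: ⊤, f: ⊤}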